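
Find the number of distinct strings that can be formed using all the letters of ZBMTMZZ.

Letter multiplicities in ZBMTMZZ: B×1, M×2, T×1, Z×3.
The number of distinct arrangements is 7!/(3!·2!) = 5040/12 = 420.

420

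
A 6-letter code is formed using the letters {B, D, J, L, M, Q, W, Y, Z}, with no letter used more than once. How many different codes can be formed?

60480

This is a permutation of 6 out of 9: P(9,6) = 9!/3!.
That product is 9 × 8 × 7 × 6 × 5 × 4 = 60480.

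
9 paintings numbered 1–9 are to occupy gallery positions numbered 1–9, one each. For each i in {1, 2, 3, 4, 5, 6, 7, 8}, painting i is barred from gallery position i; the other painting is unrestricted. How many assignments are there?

Let Aᵢ (for 1 ≤ i ≤ 8) be the placements that put painting i in its forbidden gallery position. Any j of these fix j positions, leaving (9−j)! ways to fill the rest, and there are C(8,j) ways to pick which j.
By inclusion–exclusion, the number of valid placements is Σ_{j=0}^{8} (−1)^j C(8,j)·(9−j)!.
Computing: 362880 − 322560 + 141120 − 40320 + 8400 − 1344 + 168 − 16 + 1 = 148329.

148329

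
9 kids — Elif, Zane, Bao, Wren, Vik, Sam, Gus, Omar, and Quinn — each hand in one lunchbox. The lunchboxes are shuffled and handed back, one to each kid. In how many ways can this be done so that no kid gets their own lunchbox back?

Let Aᵢ be the assignments in which kid i gets their own lunchbox. We want the size of the complement of A₁∪…∪A_9.
By inclusion–exclusion this is Σ_{j=0}^{9} (−1)^j C(9,j)·(9−j)!.
Computing: 362880 − 362880 + 181440 − 60480 + 15120 − 3024 + 504 − 72 + 9 − 1 = 133496.

133496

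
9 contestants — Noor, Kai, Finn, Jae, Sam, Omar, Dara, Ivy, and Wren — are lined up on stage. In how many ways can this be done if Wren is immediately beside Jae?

80640

Place the 7 others and the Wren-Jae pair as 8 objects in a line; the pair has 2 internal arrangements.
That gives 2 × 8! = 2 × 40320 = 80640.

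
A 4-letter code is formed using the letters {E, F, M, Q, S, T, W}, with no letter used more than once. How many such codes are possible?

840

Choose and order 4 of the 7 symbols: the first letter has 7 options, the next 6, then 5, 4.
7 × 6 × 5 × 4 = 840.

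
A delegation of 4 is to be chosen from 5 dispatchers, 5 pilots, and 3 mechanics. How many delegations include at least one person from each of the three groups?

Total 4-person selections from all 13: C(13,4) = 715.
Subtract selections that omit an entire group: no dispatchers → C(8,4) = 70; no pilots → C(8,4) = 70; no mechanics → C(10,4) = 210.
Add back selections omitting two groups (i.e. drawn from a single group): C(5,4) + C(5,4) + C(3,4) = 10.
By inclusion–exclusion: 715 − 350 + 10 = 375.

375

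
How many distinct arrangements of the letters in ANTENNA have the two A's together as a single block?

Treat the 2 copies of A as a single block. The multiset to arrange is then {AA, E, N, N, N, T}, 6 items in all.
That gives (6)!/(3!) = 120 arrangements.

120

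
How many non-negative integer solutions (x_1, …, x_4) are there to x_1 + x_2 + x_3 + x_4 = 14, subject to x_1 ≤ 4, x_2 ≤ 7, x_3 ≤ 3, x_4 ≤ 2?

Ignoring the caps, the number of non-negative solutions to x_1+…+x_4 = 14 is C(17,3) = 680.
Subtract solutions that violate a single cap (substitute x_i' = x_i − (cap_i+1)): x_1 ≥ 5 gives C(12,3) = 220; x_2 ≥ 8 gives C(9,3) = 84; x_3 ≥ 4 gives C(13,3) = 286; x_4 ≥ 3 gives C(14,3) = 364. Together 954.
Add back pairs where two caps are both exceeded: 4 + 56 + 84 + 10 + 20 + 120 = 294.
Subtract triples: 0 + 0 + 10 + 0 = 10.
By inclusion–exclusion the count is 680 − 954 + 294 − 10 = 10.

10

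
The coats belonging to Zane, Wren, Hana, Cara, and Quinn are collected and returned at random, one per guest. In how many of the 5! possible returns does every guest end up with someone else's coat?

44

This is the derangement count D_5: permutations of 5 items with no fixed point.
By inclusion–exclusion this is Σ_{j=0}^{5} (−1)^j C(5,j)·(5−j)!.
Computing: 120 − 120 + 60 − 20 + 5 − 1 = 44.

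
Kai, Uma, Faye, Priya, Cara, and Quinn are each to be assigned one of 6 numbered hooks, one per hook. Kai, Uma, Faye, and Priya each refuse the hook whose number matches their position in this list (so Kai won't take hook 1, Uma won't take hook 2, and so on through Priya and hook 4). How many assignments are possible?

Let Aᵢ (for 1 ≤ i ≤ 4) be the placements that put person i in their forbidden hook. Any j of these fix j positions, leaving (6−j)! ways to fill the rest, and there are C(4,j) ways to pick which j.
By inclusion–exclusion, the number of valid placements is Σ_{j=0}^{4} (−1)^j C(4,j)·(6−j)!.
Computing: 720 − 480 + 144 − 24 + 2 = 362.

362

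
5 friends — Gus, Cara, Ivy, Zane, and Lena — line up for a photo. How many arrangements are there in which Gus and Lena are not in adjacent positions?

72

Of the 5! = 120 arrangements, those with Gus and Lena adjacent number 2 × 4! = 48 (treat the pair as a block with 2 internal orders).
Complementary counting: 120 − 48 = 72.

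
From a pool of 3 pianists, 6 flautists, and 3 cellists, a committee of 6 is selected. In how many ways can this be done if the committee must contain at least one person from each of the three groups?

756

Total 6-person selections from all 12: C(12,6) = 924.
Selections missing a whole group: no pianists → C(9,6) = 84; no flautists → C(6,6) = 1; no cellists → C(9,6) = 84.
Add back selections omitting two groups (i.e. drawn from a single group): C(3,6) + C(6,6) + C(3,6) = 1.
By inclusion–exclusion: 924 − 169 + 1 = 756.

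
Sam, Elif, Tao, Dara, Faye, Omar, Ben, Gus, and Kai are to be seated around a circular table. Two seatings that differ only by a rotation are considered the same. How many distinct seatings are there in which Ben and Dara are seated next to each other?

Treat {Ben, Dara} as one unit (2 internal orders) and seat the resulting 8 units around the table: (7)! circular arrangements.
So 2 × (7)! = 2 × 5040 = 10080.

10080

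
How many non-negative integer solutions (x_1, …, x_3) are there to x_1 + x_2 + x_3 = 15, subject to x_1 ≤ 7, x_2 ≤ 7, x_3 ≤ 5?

15

By stars and bars, unrestricted non-negative solutions to x_1+…+x_3 = 15 number C(15+2,2) = 136.
Subtract solutions that violate a single cap (substitute x_i' = x_i − (cap_i+1)): x_1 ≥ 8 gives C(9,2) = 36; x_2 ≥ 8 gives C(9,2) = 36; x_3 ≥ 6 gives C(11,2) = 55. Together 127.
Add back pairs where two caps are both exceeded: 0 + 3 + 3 = 6.
By inclusion–exclusion the count is 136 − 127 + 6 = 15.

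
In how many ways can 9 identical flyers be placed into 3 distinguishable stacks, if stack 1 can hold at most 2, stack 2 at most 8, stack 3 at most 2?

Without the upper bounds there are C(11,2) = 55 ways to split 9 among 3 stacks.
Subtract solutions that violate a single cap (substitute x_i' = x_i − (cap_i+1)): x_1 ≥ 3 gives C(8,2) = 28; x_2 ≥ 9 gives C(2,2) = 1; x_3 ≥ 3 gives C(8,2) = 28. Together 57.
Add back pairs where two caps are both exceeded: 0 + 10 + 0 = 10.
By inclusion–exclusion the count is 55 − 57 + 10 = 8.

8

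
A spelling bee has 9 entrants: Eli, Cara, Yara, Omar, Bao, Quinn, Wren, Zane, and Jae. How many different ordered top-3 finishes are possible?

This is an ordered selection of 3 from 9: P(9,3).
That gives 9 × 8 × 7 = 504.

504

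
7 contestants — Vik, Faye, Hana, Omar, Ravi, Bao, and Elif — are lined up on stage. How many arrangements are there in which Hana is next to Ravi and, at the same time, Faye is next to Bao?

480

Treat {Hana,Ravi} as one block (2 orders) and {Faye,Bao} as another (2 orders).
That leaves 5 units to arrange: 2 × 2 × 5! = 4 × 120 = 480.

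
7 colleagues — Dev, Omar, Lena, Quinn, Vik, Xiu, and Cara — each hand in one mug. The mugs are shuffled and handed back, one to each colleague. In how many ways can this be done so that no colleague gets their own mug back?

1854

This is the derangement count D_7: permutations of 7 items with no fixed point.
By inclusion–exclusion this is Σ_{j=0}^{7} (−1)^j C(7,j)·(7−j)!.
Computing: 5040 − 5040 + 2520 − 840 + 210 − 42 + 7 − 1 = 1854.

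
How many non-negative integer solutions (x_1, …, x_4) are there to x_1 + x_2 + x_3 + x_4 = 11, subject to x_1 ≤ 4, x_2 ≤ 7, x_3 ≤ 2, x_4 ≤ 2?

27

Without the upper bounds there are C(14,3) = 364 ways to split 11 among 4 variables.
Subtract solutions that violate a single cap (substitute x_i' = x_i − (cap_i+1)): x_1 ≥ 5 gives C(9,3) = 84; x_2 ≥ 8 gives C(6,3) = 20; x_3 ≥ 3 gives C(11,3) = 165; x_4 ≥ 3 gives C(11,3) = 165. Together 434.
Add back pairs where two caps are both exceeded: 0 + 20 + 20 + 1 + 1 + 56 = 98.
Subtract triples: 0 + 0 + 1 + 0 = 1.
By inclusion–exclusion the count is 364 − 434 + 98 − 1 = 27.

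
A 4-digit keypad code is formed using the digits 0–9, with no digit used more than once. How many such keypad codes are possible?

5040

With no repetition, fill the 4 digits in order: 10 choices, then 9, down to 7.
10 × 9 × 8 × 7 = 5040.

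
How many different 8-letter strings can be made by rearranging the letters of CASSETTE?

CASSETTE has 8 letters with E appearing twice, S appearing twice, and T appearing twice.
Dividing 8! = 40320 by 2!·2!·2! = 8 for the repeated letters gives 5040.

5040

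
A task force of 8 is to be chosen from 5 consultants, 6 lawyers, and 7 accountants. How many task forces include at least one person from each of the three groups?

41811

Unrestricted: C(18,8) = 43758 ways to pick any 8 of the 18.
Selections missing a whole group: no consultants → C(13,8) = 1287; no lawyers → C(12,8) = 495; no accountants → C(11,8) = 165.
Add back selections omitting two groups (i.e. drawn from a single group): C(5,8) + C(6,8) + C(7,8) = 0.
By inclusion–exclusion: 43758 − 1947 + 0 = 41811.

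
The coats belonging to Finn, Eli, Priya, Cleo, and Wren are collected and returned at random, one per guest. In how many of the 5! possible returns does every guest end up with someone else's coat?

Count assignments avoiding every fixed point. For any j of the 5 guests fixed to their own coat, the other 5−j can be arranged in (5−j)! ways.
By inclusion–exclusion this is Σ_{j=0}^{5} (−1)^j C(5,j)·(5−j)!.
Computing: 120 − 120 + 60 − 20 + 5 − 1 = 44.

44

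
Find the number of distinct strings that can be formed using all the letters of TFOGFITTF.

TFOGFITTF has 9 letters with F appearing 3 times and T appearing 3 times.
So there are 9! / (3!·3!) = 10080 distinguishable arrangements.

10080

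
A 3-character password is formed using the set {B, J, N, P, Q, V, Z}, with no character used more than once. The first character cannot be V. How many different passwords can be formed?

The first character has 7−1 = 6 choices (anything except V).
The remaining 2 characters are filled from the other 6 symbols without repetition: 6 × 5 = 30.
Total: 6 × 30 = 180.

180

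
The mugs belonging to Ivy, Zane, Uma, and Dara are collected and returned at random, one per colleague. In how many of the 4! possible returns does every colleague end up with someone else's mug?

Count assignments avoiding every fixed point. For any j of the 4 colleagues fixed to their own mug, the other 4−j can be arranged in (4−j)! ways.
By inclusion–exclusion this is Σ_{j=0}^{4} (−1)^j C(4,j)·(4−j)!.
Computing: 24 − 24 + 12 − 4 + 1 = 9.

9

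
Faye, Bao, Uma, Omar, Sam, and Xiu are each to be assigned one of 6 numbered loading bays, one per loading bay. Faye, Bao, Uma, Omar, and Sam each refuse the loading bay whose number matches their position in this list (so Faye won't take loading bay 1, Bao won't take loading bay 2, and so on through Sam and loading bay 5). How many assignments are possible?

Let Aᵢ (for 1 ≤ i ≤ 5) be the placements that put person i in their forbidden loading bay. Any j of these fix j positions, leaving (6−j)! ways to fill the rest, and there are C(5,j) ways to pick which j.
By inclusion–exclusion, the number of valid placements is Σ_{j=0}^{5} (−1)^j C(5,j)·(6−j)!.
Computing: 720 − 600 + 240 − 60 + 10 − 1 = 309.

309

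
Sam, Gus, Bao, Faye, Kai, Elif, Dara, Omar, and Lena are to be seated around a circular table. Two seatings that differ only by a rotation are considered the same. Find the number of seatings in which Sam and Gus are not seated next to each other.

Without the restriction there are (8)! = 40320 seatings.
Those with Sam next to Gus: fuse the pair into one unit and seat 8 units around a circle — 2·(7)! = 10080.
Subtracting, 40320 − 10080 = 30240.

30240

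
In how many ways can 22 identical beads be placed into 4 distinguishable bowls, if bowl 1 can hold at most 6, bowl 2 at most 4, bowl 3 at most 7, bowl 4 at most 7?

Without the upper bounds there are C(25,3) = 2300 ways to split 22 among 4 bowls.
Subtract solutions that violate a single cap (substitute x_i' = x_i − (cap_i+1)): x_1 ≥ 7 gives C(18,3) = 816; x_2 ≥ 5 gives C(20,3) = 1140; x_3 ≥ 8 gives C(17,3) = 680; x_4 ≥ 8 gives C(17,3) = 680. Together 3316.
Add back pairs where two caps are both exceeded: 286 + 120 + 120 + 220 + 220 + 84 = 1050.
Subtract triples: 10 + 10 + 0 + 4 = 24.
By inclusion–exclusion the count is 2300 − 3316 + 1050 − 24 = 10.

10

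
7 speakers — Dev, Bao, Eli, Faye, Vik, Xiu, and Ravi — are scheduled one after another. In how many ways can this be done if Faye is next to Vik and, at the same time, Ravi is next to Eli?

480

Treat {Faye,Vik} as one block (2 orders) and {Ravi,Eli} as another (2 orders).
That leaves 5 units to arrange: 2 × 2 × 5! = 4 × 120 = 480.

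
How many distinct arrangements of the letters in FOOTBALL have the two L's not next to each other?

Total arrangements of FOOTBALL: 8!/(2!·2!) = 10080.
If the two L's are adjacent, glue them into one block, leaving 7 items to arrange: (7)!/(2!) = 2520 ways.
Subtracting, 10080 − 2520 = 7560 arrangements keep the L's apart.

7560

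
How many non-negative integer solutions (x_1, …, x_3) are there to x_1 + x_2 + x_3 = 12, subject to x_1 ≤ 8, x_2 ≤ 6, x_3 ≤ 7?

45

Ignoring the caps, the number of non-negative solutions to x_1+…+x_3 = 12 is C(14,2) = 91.
Subtract solutions that violate a single cap (substitute x_i' = x_i − (cap_i+1)): x_1 ≥ 9 gives C(5,2) = 10; x_2 ≥ 7 gives C(7,2) = 21; x_3 ≥ 8 gives C(6,2) = 15. Together 46.
No two caps can be exceeded simultaneously, so the pair terms are all 0.
By inclusion–exclusion the count is 91 − 46 + 0 = 45.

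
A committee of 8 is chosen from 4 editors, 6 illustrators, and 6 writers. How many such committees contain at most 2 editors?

9207

Split by how many editors are chosen (0 through 2).
Sum: C(4,0)·C(12,8) + C(4,1)·C(12,7) + C(4,2)·C(12,6) = 495 + 3168 + 5544 = 9207.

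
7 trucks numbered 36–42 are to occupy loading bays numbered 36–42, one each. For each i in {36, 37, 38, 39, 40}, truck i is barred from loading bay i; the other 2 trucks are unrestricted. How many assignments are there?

2428

Let Aᵢ (for 36 ≤ i ≤ 40) be the placements that put truck i in its forbidden loading bay. Any j of these fix j positions, leaving (7−j)! ways to fill the rest, and there are C(5,j) ways to pick which j.
By inclusion–exclusion, the number of valid placements is Σ_{j=0}^{5} (−1)^j C(5,j)·(7−j)!.
Computing: 5040 − 3600 + 1200 − 240 + 30 − 2 = 2428.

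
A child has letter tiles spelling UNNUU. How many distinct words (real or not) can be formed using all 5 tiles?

UNNUU has 5 letters with N appearing twice and U appearing 3 times.
Dividing 5! = 120 by 3!·2! = 12 for the repeated letters gives 10.

10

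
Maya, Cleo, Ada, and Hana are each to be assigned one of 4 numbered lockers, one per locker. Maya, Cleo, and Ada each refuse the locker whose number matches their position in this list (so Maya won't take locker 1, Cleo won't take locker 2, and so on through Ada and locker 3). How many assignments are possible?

11

Let Aᵢ (for i ∈ {1, 2, 3}) be the placements that put person i in their forbidden locker. Any j of these fix j positions, leaving (4−j)! ways to fill the rest, and there are C(3,j) ways to pick which j.
By inclusion–exclusion, the number of valid placements is Σ_{j=0}^{3} (−1)^j C(3,j)·(4−j)!.
Computing: 24 − 18 + 6 − 1 = 11.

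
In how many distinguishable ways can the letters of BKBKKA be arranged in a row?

60

Letter multiplicities in BKBKKA: A×1, B×2, K×3.
Dividing 6! = 720 by 3!·2! = 12 for the repeated letters gives 60.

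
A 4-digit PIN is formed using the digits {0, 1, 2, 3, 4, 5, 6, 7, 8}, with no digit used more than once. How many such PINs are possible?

3024

This is a permutation of 4 out of 9: P(9,4) = 9!/5!.
9 × 8 × 7 × 6 = 3024.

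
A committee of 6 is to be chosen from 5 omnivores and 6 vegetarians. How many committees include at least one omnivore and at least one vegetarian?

Total 6-person selections from all 11: C(11,6) = 462.
Selections missing a whole group: no omnivores → C(6,6) = 1; no vegetarians → C(5,6) = 0.
Both groups omitted at once is impossible, so 462 − 1 = 461.

461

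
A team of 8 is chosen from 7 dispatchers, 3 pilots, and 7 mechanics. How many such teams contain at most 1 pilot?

Split by how many pilots are chosen (0 through 1).
Sum: C(3,0)·C(14,8) + C(3,1)·C(14,7) = 3003 + 10296 = 13299.

13299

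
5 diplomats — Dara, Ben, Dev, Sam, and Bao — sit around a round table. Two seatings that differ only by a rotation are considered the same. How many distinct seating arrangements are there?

24

Seat Dara anywhere (absorbing the rotational symmetry), then permute the other 4: (4)! = 24.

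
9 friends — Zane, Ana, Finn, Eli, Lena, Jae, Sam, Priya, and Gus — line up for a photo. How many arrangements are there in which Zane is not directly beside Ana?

Of the 9! = 362880 arrangements, those with Zane and Ana adjacent number 2 × 8! = 80640 (treat the pair as a block with 2 internal orders).
Complementary counting: 362880 − 80640 = 282240.

282240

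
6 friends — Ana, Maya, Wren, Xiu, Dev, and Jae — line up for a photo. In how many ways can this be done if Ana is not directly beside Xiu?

There are 6! = 720 arrangements in all. If Ana and Xiu are adjacent, merging them into one block gives 2·(5)! = 240 arrangements.
Complementary counting: 720 − 240 = 480.

480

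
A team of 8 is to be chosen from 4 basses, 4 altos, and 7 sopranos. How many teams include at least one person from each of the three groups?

With no constraint there are C(15,8) = 6435 possible selections.
Subtract selections that omit an entire group: no basses → C(11,8) = 165; no altos → C(11,8) = 165; no sopranos → C(8,8) = 1.
Add back selections omitting two groups (i.e. drawn from a single group): C(4,8) + C(4,8) + C(7,8) = 0.
By inclusion–exclusion: 6435 − 331 + 0 = 6104.

6104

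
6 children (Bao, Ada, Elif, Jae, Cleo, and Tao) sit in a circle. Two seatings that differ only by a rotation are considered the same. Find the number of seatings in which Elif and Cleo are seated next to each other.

Treat {Elif, Cleo} as one unit (2 internal orders) and seat the resulting 5 units around the table: (4)! circular arrangements.
So 2 × (4)! = 2 × 24 = 48.

48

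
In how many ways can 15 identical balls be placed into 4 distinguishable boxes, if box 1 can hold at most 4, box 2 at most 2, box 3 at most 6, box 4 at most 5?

10

Without the upper bounds there are C(18,3) = 816 ways to split 15 among 4 boxes.
Subtract solutions that violate a single cap (substitute x_i' = x_i − (cap_i+1)): x_1 ≥ 5 gives C(13,3) = 286; x_2 ≥ 3 gives C(15,3) = 455; x_3 ≥ 7 gives C(11,3) = 165; x_4 ≥ 6 gives C(12,3) = 220. Together 1126.
Add back pairs where two caps are both exceeded: 120 + 20 + 35 + 56 + 84 + 10 = 325.
Subtract triples: 1 + 4 + 0 + 0 = 5.
By inclusion–exclusion the count is 816 − 1126 + 325 − 5 = 10.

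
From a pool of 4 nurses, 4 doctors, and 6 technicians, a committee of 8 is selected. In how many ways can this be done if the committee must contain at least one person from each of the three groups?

With no constraint there are C(14,8) = 3003 possible selections.
Selections missing a whole group: no nurses → C(10,8) = 45; no doctors → C(10,8) = 45; no technicians → C(8,8) = 1.
Add back selections omitting two groups (i.e. drawn from a single group): C(4,8) + C(4,8) + C(6,8) = 0.
By inclusion–exclusion: 3003 − 91 + 0 = 2912.

2912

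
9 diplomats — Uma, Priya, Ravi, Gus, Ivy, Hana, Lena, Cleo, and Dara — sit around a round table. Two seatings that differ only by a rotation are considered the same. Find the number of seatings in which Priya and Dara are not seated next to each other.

30240

All circular seatings of 9 people number (8)! = 40320.
Seatings with Priya beside Dara: treat them as a block with 2 internal orders, giving 2 × (7)! = 10080.
Subtracting, 40320 − 10080 = 30240.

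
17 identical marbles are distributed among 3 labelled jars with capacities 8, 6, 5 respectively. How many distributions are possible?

6

Without the upper bounds there are C(19,2) = 171 ways to split 17 among 3 jars.
Subtract solutions that violate a single cap (substitute x_i' = x_i − (cap_i+1)): x_1 ≥ 9 gives C(10,2) = 45; x_2 ≥ 7 gives C(12,2) = 66; x_3 ≥ 6 gives C(13,2) = 78. Together 189.
Add back pairs where two caps are both exceeded: 3 + 6 + 15 = 24.
By inclusion–exclusion the count is 171 − 189 + 24 = 6.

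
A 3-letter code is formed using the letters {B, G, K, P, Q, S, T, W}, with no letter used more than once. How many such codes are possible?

336

With no repetition, fill the 3 letters in order: 8 choices, then 7, down to 6.
That product is 8 × 7 × 6 = 336.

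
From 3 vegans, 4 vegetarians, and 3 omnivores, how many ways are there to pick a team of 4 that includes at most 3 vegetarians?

209

Split by how many vegetarians are chosen (0 through 3).
Sum: C(4,0)·C(6,4) + C(4,1)·C(6,3) + C(4,2)·C(6,2) + C(4,3)·C(6,1) = 15 + 80 + 90 + 24 = 209.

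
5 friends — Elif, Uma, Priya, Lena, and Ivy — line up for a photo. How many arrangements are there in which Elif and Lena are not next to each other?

There are 5! = 120 arrangements in all. If Elif and Lena are adjacent, merging them into one block gives 2·(4)! = 48 arrangements.
Complementary counting: 120 − 48 = 72.

72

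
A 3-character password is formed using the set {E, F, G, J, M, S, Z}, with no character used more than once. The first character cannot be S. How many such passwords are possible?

The first character has 7−1 = 6 choices (anything except S).
The remaining 2 characters are filled from the other 6 symbols without repetition: 6 × 5 = 30.
Total: 6 × 30 = 180.

180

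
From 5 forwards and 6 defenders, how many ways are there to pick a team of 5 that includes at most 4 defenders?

456

Split by how many defenders are chosen (0 through 4).
Sum: C(6,0)·C(5,5) + C(6,1)·C(5,4) + C(6,2)·C(5,3) + C(6,3)·C(5,2) + C(6,4)·C(5,1) = 1 + 30 + 150 + 200 + 75 = 456.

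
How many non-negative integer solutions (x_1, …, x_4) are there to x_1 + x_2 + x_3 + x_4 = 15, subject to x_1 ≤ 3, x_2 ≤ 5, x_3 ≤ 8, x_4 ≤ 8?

Without the upper bounds there are C(18,3) = 816 ways to split 15 among 4 variables.
Subtract solutions that violate a single cap (substitute x_i' = x_i − (cap_i+1)): x_1 ≥ 4 gives C(14,3) = 364; x_2 ≥ 6 gives C(12,3) = 220; x_3 ≥ 9 gives C(9,3) = 84; x_4 ≥ 9 gives C(9,3) = 84. Together 752.
Add back pairs where two caps are both exceeded: 56 + 10 + 10 + 1 + 1 + 0 = 78.
By inclusion–exclusion the count is 816 − 752 + 78 = 142.

142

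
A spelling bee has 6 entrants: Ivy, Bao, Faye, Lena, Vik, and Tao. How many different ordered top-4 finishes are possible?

360

There are 6 choices for 1st place, 5 for 2nd, and so on down to 3 for position 4.
That gives 6 × 5 × 4 × 3 = 360.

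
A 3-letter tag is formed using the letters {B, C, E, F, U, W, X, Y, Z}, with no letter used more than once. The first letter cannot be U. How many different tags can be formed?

The first letter has 9−1 = 8 choices (anything except U).
The remaining 2 letters are filled from the other 8 symbols without repetition: 8 × 7 = 56.
Total: 8 × 56 = 448.

448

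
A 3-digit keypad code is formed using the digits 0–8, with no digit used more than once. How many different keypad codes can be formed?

504

Choose and order 3 of the 9 symbols: the first digit has 9 options, the next 8, then 7.
That product is 9 × 8 × 7 = 504.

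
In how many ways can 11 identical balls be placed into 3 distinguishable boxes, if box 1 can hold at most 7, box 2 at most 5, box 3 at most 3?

Ignoring the caps, the number of non-negative solutions to x_1+…+x_3 = 11 is C(13,2) = 78.
Subtract solutions that violate a single cap (substitute x_i' = x_i − (cap_i+1)): x_1 ≥ 8 gives C(5,2) = 10; x_2 ≥ 6 gives C(7,2) = 21; x_3 ≥ 4 gives C(9,2) = 36. Together 67.
Add back pairs where two caps are both exceeded: 0 + 0 + 3 = 3.
By inclusion–exclusion the count is 78 − 67 + 3 = 14.

14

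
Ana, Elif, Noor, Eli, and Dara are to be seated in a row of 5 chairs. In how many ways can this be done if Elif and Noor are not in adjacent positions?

72

Of the 5! = 120 arrangements, those with Elif and Noor adjacent number 2 × 4! = 48 (treat the pair as a block with 2 internal orders).
Complementary counting: 120 − 48 = 72.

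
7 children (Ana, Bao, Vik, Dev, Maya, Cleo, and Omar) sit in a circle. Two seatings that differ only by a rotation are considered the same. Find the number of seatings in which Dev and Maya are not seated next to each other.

480

Without the restriction there are (6)! = 720 seatings.
Seatings with Dev beside Maya: treat them as a block with 2 internal orders, giving 2 × (5)! = 240.
Subtracting, 720 − 240 = 480.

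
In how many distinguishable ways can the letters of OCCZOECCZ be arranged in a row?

3780

The 9 letters of OCCZOECCZ have repeats: C appearing 4 times, O appearing twice, and Z appearing twice.
So there are 9! / (4!·2!·2!) = 3780 distinguishable arrangements.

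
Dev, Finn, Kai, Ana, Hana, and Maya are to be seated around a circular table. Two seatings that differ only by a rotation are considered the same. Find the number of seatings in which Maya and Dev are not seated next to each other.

72

Without the restriction there are (5)! = 120 seatings.
Seatings with Maya beside Dev: treat them as a block with 2 internal orders, giving 2 × (4)! = 48.
Subtracting, 120 − 48 = 72.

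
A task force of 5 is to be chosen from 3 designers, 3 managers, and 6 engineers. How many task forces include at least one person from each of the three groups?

With no constraint there are C(12,5) = 792 possible selections.
Subtract selections that omit an entire group: no designers → C(9,5) = 126; no managers → C(9,5) = 126; no engineers → C(6,5) = 6.
Add back selections omitting two groups (i.e. drawn from a single group): C(3,5) + C(3,5) + C(6,5) = 6.
By inclusion–exclusion: 792 − 258 + 6 = 540.

540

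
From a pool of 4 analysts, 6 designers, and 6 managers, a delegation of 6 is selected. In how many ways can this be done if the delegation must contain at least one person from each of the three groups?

6666

With no constraint there are C(16,6) = 8008 possible selections.
Selections missing a whole group: no analysts → C(12,6) = 924; no designers → C(10,6) = 210; no managers → C(10,6) = 210.
Add back selections omitting two groups (i.e. drawn from a single group): C(4,6) + C(6,6) + C(6,6) = 2.
By inclusion–exclusion: 8008 − 1344 + 2 = 6666.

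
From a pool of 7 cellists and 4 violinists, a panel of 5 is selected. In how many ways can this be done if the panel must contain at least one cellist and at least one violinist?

Unrestricted: C(11,5) = 462 ways to pick any 5 of the 11.
Subtract selections that omit an entire group: no cellists → C(4,5) = 0; no violinists → C(7,5) = 21.
Both groups omitted at once is impossible, so 462 − 21 = 441.

441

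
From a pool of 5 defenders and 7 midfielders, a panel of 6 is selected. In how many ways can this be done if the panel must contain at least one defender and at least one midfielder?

With no constraint there are C(12,6) = 924 possible selections.
Selections missing a whole group: no defenders → C(7,6) = 7; no midfielders → C(5,6) = 0.
Both groups omitted at once is impossible, so 924 − 7 = 917.

917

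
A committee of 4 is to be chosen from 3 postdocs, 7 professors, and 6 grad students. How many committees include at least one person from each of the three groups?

With no constraint there are C(16,4) = 1820 possible selections.
Selections missing a whole group: no postdocs → C(13,4) = 715; no professors → C(9,4) = 126; no grad students → C(10,4) = 210.
Add back selections omitting two groups (i.e. drawn from a single group): C(3,4) + C(7,4) + C(6,4) = 50.
By inclusion–exclusion: 1820 − 1051 + 50 = 819.

819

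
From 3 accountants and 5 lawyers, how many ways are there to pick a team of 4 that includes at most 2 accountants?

65

Split by how many accountants are chosen (0 through 2).
Sum: C(3,0)·C(5,4) + C(3,1)·C(5,3) + C(3,2)·C(5,2) = 5 + 30 + 30 = 65.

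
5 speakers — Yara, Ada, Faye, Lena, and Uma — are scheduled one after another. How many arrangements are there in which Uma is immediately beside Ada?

Glue Uma and Ada into one block (2 internal orders), leaving 4 units to arrange in a row.
That gives 2 × 4! = 2 × 24 = 48.

48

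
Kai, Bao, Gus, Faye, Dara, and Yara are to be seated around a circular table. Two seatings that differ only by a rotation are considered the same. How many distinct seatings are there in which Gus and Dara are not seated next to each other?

Without the restriction there are (5)! = 120 seatings.
Seatings with Gus beside Dara: treat them as a block with 2 internal orders, giving 2 × (4)! = 48.
Subtracting, 120 − 48 = 72.

72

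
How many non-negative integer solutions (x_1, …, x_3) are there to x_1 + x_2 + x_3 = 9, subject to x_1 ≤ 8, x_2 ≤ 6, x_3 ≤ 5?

By stars and bars, unrestricted non-negative solutions to x_1+…+x_3 = 9 number C(9+2,2) = 55.
Subtract solutions that violate a single cap (substitute x_i' = x_i − (cap_i+1)): x_1 ≥ 9 gives C(2,2) = 1; x_2 ≥ 7 gives C(4,2) = 6; x_3 ≥ 6 gives C(5,2) = 10. Together 17.
No two caps can be exceeded simultaneously, so the pair terms are all 0.
By inclusion–exclusion the count is 55 − 17 + 0 = 38.

38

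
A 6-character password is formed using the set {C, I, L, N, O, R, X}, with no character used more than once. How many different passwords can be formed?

With no repetition, fill the 6 characters in order: 7 choices, then 6, down to 2.
That product is 7 × 6 × 5 × 4 × 3 × 2 = 5040.

5040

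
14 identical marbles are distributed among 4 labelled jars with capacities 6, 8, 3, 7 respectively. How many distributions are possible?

168

By stars and bars, unrestricted non-negative solutions to x_1+…+x_4 = 14 number C(14+3,3) = 680.
Subtract solutions that violate a single cap (substitute x_i' = x_i − (cap_i+1)): x_1 ≥ 7 gives C(10,3) = 120; x_2 ≥ 9 gives C(8,3) = 56; x_3 ≥ 4 gives C(13,3) = 286; x_4 ≥ 8 gives C(9,3) = 84. Together 546.
Add back pairs where two caps are both exceeded: 0 + 20 + 0 + 4 + 0 + 10 = 34.
By inclusion–exclusion the count is 680 − 546 + 34 = 168.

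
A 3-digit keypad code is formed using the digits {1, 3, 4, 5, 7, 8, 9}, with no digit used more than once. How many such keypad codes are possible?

Choose and order 3 of the 7 symbols: the first digit has 7 options, the next 6, then 5.
That product is 7 × 6 × 5 = 210.

210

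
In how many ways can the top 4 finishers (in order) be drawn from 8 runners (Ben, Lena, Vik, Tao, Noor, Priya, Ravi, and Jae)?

1680

There are 8 choices for 1st place, 7 for 2nd, and so on down to 5 for position 4.
That gives 8 × 7 × 6 × 5 = 1680.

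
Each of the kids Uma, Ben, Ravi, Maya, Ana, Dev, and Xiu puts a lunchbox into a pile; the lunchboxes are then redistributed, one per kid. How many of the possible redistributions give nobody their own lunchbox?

1854

This is the derangement count D_7: permutations of 7 items with no fixed point.
By inclusion–exclusion this is Σ_{j=0}^{7} (−1)^j C(7,j)·(7−j)!.
Computing: 5040 − 5040 + 2520 − 840 + 210 − 42 + 7 − 1 = 1854.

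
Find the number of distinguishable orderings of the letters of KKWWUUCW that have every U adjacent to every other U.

Treat the 2 copies of U as a single block. The multiset to arrange is then {UU, C, K, K, W, W, W}, 7 items in all.
That gives (7)!/(3!·2!) = 420 arrangements.

420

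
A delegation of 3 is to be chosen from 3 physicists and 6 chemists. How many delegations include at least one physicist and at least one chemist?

Unrestricted: C(9,3) = 84 ways to pick any 3 of the 9.
Subtract selections that omit an entire group: no physicists → C(6,3) = 20; no chemists → C(3,3) = 1.
Both groups omitted at once is impossible, so 84 − 21 = 63.

63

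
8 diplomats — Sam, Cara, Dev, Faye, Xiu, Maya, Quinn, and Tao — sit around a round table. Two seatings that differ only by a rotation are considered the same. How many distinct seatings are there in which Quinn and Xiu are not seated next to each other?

All circular seatings of 8 people number (7)! = 5040.
Those with Quinn next to Xiu: fuse the pair into one unit and seat 7 units around a circle — 2·(6)! = 1440.
Subtracting, 5040 − 1440 = 3600.

3600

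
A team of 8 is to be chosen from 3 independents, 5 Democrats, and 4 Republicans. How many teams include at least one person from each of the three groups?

Unrestricted: C(12,8) = 495 ways to pick any 8 of the 12.
Subtract selections that omit an entire group: no independents → C(9,8) = 9; no Democrats → C(7,8) = 0; no Republicans → C(8,8) = 1.
Add back selections omitting two groups (i.e. drawn from a single group): C(3,8) + C(5,8) + C(4,8) = 0.
By inclusion–exclusion: 495 − 10 + 0 = 485.

485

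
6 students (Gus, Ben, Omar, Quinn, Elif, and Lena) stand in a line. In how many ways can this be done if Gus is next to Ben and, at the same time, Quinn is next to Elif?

96

Treat {Gus,Ben} as one block (2 orders) and {Quinn,Elif} as another (2 orders).
That leaves 4 units to arrange: 2 × 2 × 4! = 4 × 24 = 96.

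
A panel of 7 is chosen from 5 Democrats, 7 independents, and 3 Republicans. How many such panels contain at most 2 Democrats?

3690

Split by how many Democrats are chosen (0 through 2).
Sum: C(5,0)·C(10,7) + C(5,1)·C(10,6) + C(5,2)·C(10,5) = 120 + 1050 + 2520 = 3690.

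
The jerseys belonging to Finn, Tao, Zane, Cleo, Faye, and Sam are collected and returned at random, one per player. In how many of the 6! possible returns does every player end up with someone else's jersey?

265

Count assignments avoiding every fixed point. For any j of the 6 players fixed to their old jersey, the other 6−j can be arranged in (6−j)! ways.
By inclusion–exclusion this is Σ_{j=0}^{6} (−1)^j C(6,j)·(6−j)!.
Computing: 720 − 720 + 360 − 120 + 30 − 6 + 1 = 265.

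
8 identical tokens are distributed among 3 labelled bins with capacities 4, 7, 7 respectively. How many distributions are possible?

Ignoring the caps, the number of non-negative solutions to x_1+…+x_3 = 8 is C(10,2) = 45.
Subtract solutions that violate a single cap (substitute x_i' = x_i − (cap_i+1)): x_1 ≥ 5 gives C(5,2) = 10; x_2 ≥ 8 gives C(2,2) = 1; x_3 ≥ 8 gives C(2,2) = 1. Together 12.
No two caps can be exceeded simultaneously, so the pair terms are all 0.
By inclusion–exclusion the count is 45 − 12 + 0 = 33.

33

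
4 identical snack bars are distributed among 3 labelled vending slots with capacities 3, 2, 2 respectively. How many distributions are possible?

8

By stars and bars, unrestricted non-negative solutions to x_1+…+x_3 = 4 number C(4+2,2) = 15.
Subtract solutions that violate a single cap (substitute x_i' = x_i − (cap_i+1)): x_1 ≥ 4 gives C(2,2) = 1; x_2 ≥ 3 gives C(3,2) = 3; x_3 ≥ 3 gives C(3,2) = 3. Together 7.
No two caps can be exceeded simultaneously, so the pair terms are all 0.
By inclusion–exclusion the count is 15 − 7 + 0 = 8.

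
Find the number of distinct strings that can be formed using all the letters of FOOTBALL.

The 8 letters of FOOTBALL have repeats: L appearing twice and O appearing twice.
The number of distinct arrangements is 8!/(2!·2!) = 40320/4 = 10080.

10080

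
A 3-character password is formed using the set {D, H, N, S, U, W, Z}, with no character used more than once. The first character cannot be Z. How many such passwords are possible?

The first character has 7−1 = 6 choices (anything except Z).
The remaining 2 characters are filled from the other 6 symbols without repetition: 6 × 5 = 30.
Total: 6 × 30 = 180.

180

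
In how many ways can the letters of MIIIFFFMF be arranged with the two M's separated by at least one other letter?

980

Total arrangements of MIIIFFFMF: 9!/(4!·3!·2!) = 1260.
Arrangements with the M's together: treat MM as one letter, giving (8)!/(4!·3!) = 280.
Subtracting, 1260 − 280 = 980 arrangements keep the M's apart.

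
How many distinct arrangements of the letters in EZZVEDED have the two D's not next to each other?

There are 8!/(3!·2!·2!) = 1680 arrangements of EZZVEDED in total.
If the two D's are adjacent, glue them into one block, leaving 7 items to arrange: (7)!/(3!·2!) = 420 ways.
Subtracting, 1680 − 420 = 1260 arrangements keep the D's apart.

1260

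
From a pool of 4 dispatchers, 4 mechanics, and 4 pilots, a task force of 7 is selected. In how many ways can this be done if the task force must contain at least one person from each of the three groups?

Total 7-person selections from all 12: C(12,7) = 792.
Selections missing a whole group: no dispatchers → C(8,7) = 8; no mechanics → C(8,7) = 8; no pilots → C(8,7) = 8.
Add back selections omitting two groups (i.e. drawn from a single group): C(4,7) + C(4,7) + C(4,7) = 0.
By inclusion–exclusion: 792 − 24 + 0 = 768.

768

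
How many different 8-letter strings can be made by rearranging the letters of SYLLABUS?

10080

The 8 letters of SYLLABUS have repeats: L appearing twice and S appearing twice.
So there are 8! / (2!·2!) = 10080 distinguishable arrangements.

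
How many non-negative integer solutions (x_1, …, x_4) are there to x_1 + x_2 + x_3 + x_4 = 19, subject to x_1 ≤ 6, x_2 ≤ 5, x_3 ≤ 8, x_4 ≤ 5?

Ignoring the caps, the number of non-negative solutions to x_1+…+x_4 = 19 is C(22,3) = 1540.
Subtract solutions that violate a single cap (substitute x_i' = x_i − (cap_i+1)): x_1 ≥ 7 gives C(15,3) = 455; x_2 ≥ 6 gives C(16,3) = 560; x_3 ≥ 9 gives C(13,3) = 286; x_4 ≥ 6 gives C(16,3) = 560. Together 1861.
Add back pairs where two caps are both exceeded: 84 + 20 + 84 + 35 + 120 + 35 = 378.
Subtract triples: 0 + 1 + 0 + 0 = 1.
By inclusion–exclusion the count is 1540 − 1861 + 378 − 1 = 56.

56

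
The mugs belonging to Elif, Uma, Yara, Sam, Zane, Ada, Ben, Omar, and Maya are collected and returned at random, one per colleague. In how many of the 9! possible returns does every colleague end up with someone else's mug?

Count assignments avoiding every fixed point. For any j of the 9 colleagues fixed to their own mug, the other 9−j can be arranged in (9−j)! ways.
By inclusion–exclusion this is Σ_{j=0}^{9} (−1)^j C(9,j)·(9−j)!.
Computing: 362880 − 362880 + 181440 − 60480 + 15120 − 3024 + 504 − 72 + 9 − 1 = 133496.

133496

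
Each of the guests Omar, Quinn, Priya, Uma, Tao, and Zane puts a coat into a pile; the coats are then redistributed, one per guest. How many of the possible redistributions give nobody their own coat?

265

Count assignments avoiding every fixed point. For any j of the 6 guests fixed to their own coat, the other 6−j can be arranged in (6−j)! ways.
By inclusion–exclusion this is Σ_{j=0}^{6} (−1)^j C(6,j)·(6−j)!.
Computing: 720 − 720 + 360 − 120 + 30 − 6 + 1 = 265.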